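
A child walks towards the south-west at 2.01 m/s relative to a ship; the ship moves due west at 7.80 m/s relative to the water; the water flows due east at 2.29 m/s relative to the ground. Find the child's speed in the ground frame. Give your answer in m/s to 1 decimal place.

7.1 m/s

In east/north components (m/s): child relative to ship = (-1.421, -1.421); ship relative to water = (-7.800, 0.000); water relative to ground = (2.290, 0.000).
Sum = (-6.931, -1.421) m/s.
Speed = |(-6.931, -1.421)| = 7.076 m/s.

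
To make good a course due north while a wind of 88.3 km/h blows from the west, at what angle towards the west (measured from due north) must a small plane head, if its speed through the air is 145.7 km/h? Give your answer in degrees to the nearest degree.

37°

The wind pushes perpendicular to the desired track; the heading must have a component into the wind equal to 88.3 km/h: 145.7 sin θ = 88.3.
sin θ = 0.6060, so θ = 37.304°.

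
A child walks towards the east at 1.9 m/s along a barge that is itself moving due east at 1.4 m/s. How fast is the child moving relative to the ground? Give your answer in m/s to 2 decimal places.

3.30 m/s

Taking east as x and north as y: barge velocity = (1.400, 0.000) m/s; child velocity relative to barge = (1.900, 0.000) m/s.
Velocity relative to ground = (1.400, 0.000) + (1.900, 0.000) = (3.300, 0.000) m/s.
Speed = |(3.300, 0.000)| = 3.300 m/s.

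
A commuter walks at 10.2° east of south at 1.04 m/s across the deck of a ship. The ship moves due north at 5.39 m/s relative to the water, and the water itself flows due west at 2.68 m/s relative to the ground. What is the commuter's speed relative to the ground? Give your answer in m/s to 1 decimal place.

5.0 m/s

In east/north components (m/s): commuter relative to ship = (0.184, -1.024); ship relative to water = (0.000, 5.390); water relative to ground = (-2.680, 0.000).
Sum = (-2.496, 4.366) m/s.
Speed = |(-2.496, 4.366)| = 5.029 m/s.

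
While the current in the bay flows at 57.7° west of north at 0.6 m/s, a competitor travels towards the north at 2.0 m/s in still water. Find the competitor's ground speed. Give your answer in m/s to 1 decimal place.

2.4 m/s

Taking east as x and north as y: velocity relative to the water = (0.000, 2.000) m/s; the water relative to ground = (-0.507, 0.321) m/s.
Velocity relative to ground = (0.000, 2.000) + (-0.507, 0.321) = (-0.507, 2.321) m/s.
Speed = |(-0.507, 2.321)| = 2.375 m/s.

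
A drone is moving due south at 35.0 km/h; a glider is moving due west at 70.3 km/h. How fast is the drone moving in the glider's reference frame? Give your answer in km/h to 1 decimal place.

78.5 km/h

Taking east as x and north as y: drone velocity = (0.000, -35.000) km/h; glider velocity = (-70.300, 0.000) km/h.
Velocity of drone relative to glider = (0.000, -35.000) − (-70.300, 0.000) = (70.300, -35.000) km/h.
Magnitude = |(70.300, -35.000)| = 78.531 km/h.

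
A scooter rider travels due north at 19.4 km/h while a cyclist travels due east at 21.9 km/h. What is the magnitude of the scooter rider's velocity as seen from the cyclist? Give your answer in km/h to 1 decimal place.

29.3 km/h

Taking east as x and north as y: scooter rider velocity = (0.000, 19.400) km/h; cyclist velocity = (21.900, 0.000) km/h.
Velocity of scooter rider relative to cyclist = (0.000, 19.400) − (21.900, 0.000) = (-21.900, 19.400) km/h.
Magnitude = |(-21.900, 19.400)| = 29.257 km/h.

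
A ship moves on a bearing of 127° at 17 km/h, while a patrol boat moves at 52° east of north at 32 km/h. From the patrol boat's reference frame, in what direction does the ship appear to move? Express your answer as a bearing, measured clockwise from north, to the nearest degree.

Taking east as x and north as y: ship velocity = (13.577, -10.231) km/h; patrol boat velocity = (25.216, 19.701) km/h.
Velocity of ship relative to patrol boat = (13.577, -10.231) − (25.216, 19.701) = (-11.640, -29.932) km/h.
Bearing = atan2(-11.64, -29.93) = 201.25° clockwise from north.

201°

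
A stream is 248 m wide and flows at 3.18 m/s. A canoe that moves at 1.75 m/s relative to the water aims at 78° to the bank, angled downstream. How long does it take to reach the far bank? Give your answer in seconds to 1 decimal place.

The component of the canoe's velocity perpendicular to the bank is 1.75 × sin 78° = 1.712 m/s.
The flow acts along the bank and has no component across it.
Time = 248 / 1.712 = 144.880 s.

144.9 s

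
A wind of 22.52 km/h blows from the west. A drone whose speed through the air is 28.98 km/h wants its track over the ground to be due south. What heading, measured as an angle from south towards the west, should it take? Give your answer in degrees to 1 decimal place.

The wind pushes perpendicular to the desired track; the heading must have a component into the wind equal to 22.52 km/h: 28.98 sin θ = 22.52.
sin θ = 0.7771, so θ = 50.995°.

51.0°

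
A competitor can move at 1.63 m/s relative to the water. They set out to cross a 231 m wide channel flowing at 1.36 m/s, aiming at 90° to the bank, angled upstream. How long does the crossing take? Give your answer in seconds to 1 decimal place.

The component of the competitor's velocity perpendicular to the bank is 1.63 m/s.
The flow acts along the bank and has no component across it.
Time = 231 / 1.630 = 141.718 s.

141.7 s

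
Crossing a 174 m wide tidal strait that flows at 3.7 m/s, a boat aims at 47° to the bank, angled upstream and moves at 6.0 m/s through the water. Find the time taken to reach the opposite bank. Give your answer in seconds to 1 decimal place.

The component of the boat's velocity perpendicular to the bank is 6.0 × sin 47° = 4.388 m/s.
The flow acts along the bank and has no component across it.
Time = 174 / 4.388 = 39.652 s.

39.7 s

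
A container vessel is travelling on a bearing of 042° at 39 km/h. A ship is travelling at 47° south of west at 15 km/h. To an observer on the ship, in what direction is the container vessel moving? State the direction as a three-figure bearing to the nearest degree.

Taking east as x and north as y: container vessel velocity = (26.096, 28.983) km/h; ship velocity = (-10.230, -10.970) km/h.
Velocity of container vessel relative to ship = (26.096, 28.983) − (-10.230, -10.970) = (36.326, 39.953) km/h.
Bearing = atan2(36.33, 39.95) = 42.28° clockwise from north.

042°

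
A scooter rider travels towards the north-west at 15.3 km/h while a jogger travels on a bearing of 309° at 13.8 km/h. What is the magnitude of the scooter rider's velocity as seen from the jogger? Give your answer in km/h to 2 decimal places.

Taking east as x and north as y: scooter rider velocity = (-10.819, 10.819) km/h; jogger velocity = (-10.725, 8.685) km/h.
Velocity of scooter rider relative to jogger = (-10.819, 10.819) − (-10.725, 8.685) = (-0.094, 2.134) km/h.
Magnitude = |(-0.094, 2.134)| = 2.136 km/h.

2.14 km/h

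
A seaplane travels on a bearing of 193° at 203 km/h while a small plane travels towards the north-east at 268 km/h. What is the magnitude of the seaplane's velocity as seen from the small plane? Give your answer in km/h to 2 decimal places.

453.11 km/h

Taking east as x and north as y: seaplane velocity = (-45.665, -197.797) km/h; small plane velocity = (189.505, 189.505) km/h.
Velocity of seaplane relative to small plane = (-45.665, -197.797) − (189.505, 189.505) = (-235.170, -387.302) km/h.
Magnitude = |(-235.170, -387.302)| = 453.109 km/h.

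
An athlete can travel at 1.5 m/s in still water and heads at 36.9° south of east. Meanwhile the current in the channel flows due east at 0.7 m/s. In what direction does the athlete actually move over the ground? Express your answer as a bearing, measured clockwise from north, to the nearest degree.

115°

Taking east as x and north as y: velocity relative to the water = (1.200, -0.901) m/s; the water relative to ground = (0.700, 0.000) m/s.
Velocity relative to ground = (1.200, -0.901) + (0.700, 0.000) = (1.900, -0.901) m/s.
Bearing = atan2(1.90, -0.90) = 115.37° clockwise from north.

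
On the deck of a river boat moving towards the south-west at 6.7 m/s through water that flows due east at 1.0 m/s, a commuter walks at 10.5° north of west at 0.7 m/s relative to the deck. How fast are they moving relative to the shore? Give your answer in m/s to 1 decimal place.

In east/north components (m/s): commuter relative to river boat = (-0.688, 0.128); river boat relative to water = (-4.738, -4.738); water relative to ground = (1.000, 0.000).
Sum = (-4.426, -4.610) m/s.
Speed = |(-4.426, -4.610)| = 6.391 m/s.

6.4 m/s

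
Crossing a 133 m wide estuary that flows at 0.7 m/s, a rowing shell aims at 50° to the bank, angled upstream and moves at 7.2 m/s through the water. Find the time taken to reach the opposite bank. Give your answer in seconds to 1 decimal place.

The component of the rowing shell's velocity perpendicular to the bank is 7.2 × sin 50° = 5.516 m/s.
Only the cross-stream component determines the crossing time; the current contributes nothing perpendicular to the bank.
Time = 133 / 5.516 = 24.114 s.

24.1 s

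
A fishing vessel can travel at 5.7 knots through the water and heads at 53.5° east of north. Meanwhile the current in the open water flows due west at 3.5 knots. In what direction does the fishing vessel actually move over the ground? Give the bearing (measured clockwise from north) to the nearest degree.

018°

Taking east as x and north as y: velocity relative to the water = (4.582, 3.390) knots; the water relative to ground = (-3.500, 0.000) knots.
Velocity relative to ground = (4.582, 3.390) + (-3.500, 0.000) = (1.082, 3.390) knots.
Bearing = atan2(1.08, 3.39) = 17.70° clockwise from north.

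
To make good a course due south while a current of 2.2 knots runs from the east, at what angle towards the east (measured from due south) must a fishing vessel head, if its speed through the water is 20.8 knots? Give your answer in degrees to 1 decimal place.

6.1°

The current pushes perpendicular to the desired track; the heading must have a component into the current equal to 2.2 knots: 20.8 sin θ = 2.2.
sin θ = 0.1058, so θ = 6.071°.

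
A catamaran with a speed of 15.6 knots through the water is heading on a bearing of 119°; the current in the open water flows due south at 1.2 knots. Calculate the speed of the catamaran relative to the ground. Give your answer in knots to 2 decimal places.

Taking east as x and north as y: velocity relative to the water = (13.644, -7.563) knots; the water relative to ground = (0.000, -1.200) knots.
Velocity relative to ground = (13.644, -7.563) + (0.000, -1.200) = (13.644, -8.763) knots.
Speed = |(13.644, -8.763)| = 16.216 knots.

16.22 knots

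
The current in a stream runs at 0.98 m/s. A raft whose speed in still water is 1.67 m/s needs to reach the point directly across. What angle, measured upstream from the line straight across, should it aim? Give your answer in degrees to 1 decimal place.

To cancel the current, the upstream component of the raft's velocity must equal the flow: 1.67 sin θ = 0.98.
sin θ = 0.98 / 1.67 = 0.5868.
θ = arcsin(0.5868) = 35.932°.

35.9°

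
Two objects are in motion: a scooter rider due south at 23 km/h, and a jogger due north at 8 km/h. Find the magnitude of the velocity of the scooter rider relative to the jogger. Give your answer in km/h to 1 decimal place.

Taking east as x and north as y: scooter rider velocity = (0.000, -23.000) km/h; jogger velocity = (0.000, 8.000) km/h.
Velocity of scooter rider relative to jogger = (0.000, -23.000) − (0.000, 8.000) = (0.000, -31.000) km/h.
Magnitude = |(0.000, -31.000)| = 31.000 km/h.

31.0 km/h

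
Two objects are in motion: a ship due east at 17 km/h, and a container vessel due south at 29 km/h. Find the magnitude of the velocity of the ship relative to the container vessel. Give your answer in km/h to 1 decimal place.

33.6 km/h

Taking east as x and north as y: ship velocity = (17.000, 0.000) km/h; container vessel velocity = (0.000, -29.000) km/h.
Velocity of ship relative to container vessel = (17.000, 0.000) − (0.000, -29.000) = (17.000, 29.000) km/h.
Magnitude = |(17.000, 29.000)| = 33.615 km/h.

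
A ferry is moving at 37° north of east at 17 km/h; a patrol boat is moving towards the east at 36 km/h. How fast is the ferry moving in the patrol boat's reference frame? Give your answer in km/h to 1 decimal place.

24.6 km/h

Taking east as x and north as y: ferry velocity = (13.577, 10.231) km/h; patrol boat velocity = (36.000, 0.000) km/h.
Velocity of ferry relative to patrol boat = (13.577, 10.231) − (36.000, 0.000) = (-22.423, 10.231) km/h.
Magnitude = |(-22.423, 10.231)| = 24.647 km/h.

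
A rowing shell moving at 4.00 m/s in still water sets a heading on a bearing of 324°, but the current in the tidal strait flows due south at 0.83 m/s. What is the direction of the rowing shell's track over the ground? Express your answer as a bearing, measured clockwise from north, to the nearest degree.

Taking east as x and north as y: velocity relative to the water = (-2.351, 3.236) m/s; the water relative to ground = (0.000, -0.830) m/s.
Velocity relative to ground = (-2.351, 3.236) + (0.000, -0.830) = (-2.351, 2.406) m/s.
Bearing = atan2(-2.35, 2.41) = 315.66° clockwise from north.

316°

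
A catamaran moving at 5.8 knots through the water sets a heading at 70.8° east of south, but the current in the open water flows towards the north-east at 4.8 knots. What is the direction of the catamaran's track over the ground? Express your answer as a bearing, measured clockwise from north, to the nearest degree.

Taking east as x and north as y: velocity relative to the water = (5.477, -1.907) knots; the water relative to ground = (3.394, 3.394) knots.
Velocity relative to ground = (5.477, -1.907) + (3.394, 3.394) = (8.871, 1.487) knots.
Bearing = atan2(8.87, 1.49) = 80.49° clockwise from north.

080°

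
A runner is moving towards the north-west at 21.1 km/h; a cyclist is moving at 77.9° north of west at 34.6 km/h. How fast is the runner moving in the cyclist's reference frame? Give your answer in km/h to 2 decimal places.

20.41 km/h

Taking east as x and north as y: runner velocity = (-14.920, 14.920) km/h; cyclist velocity = (-7.253, 33.831) km/h.
Velocity of runner relative to cyclist = (-14.920, 14.920) − (-7.253, 33.831) = (-7.667, -18.911) km/h.
Magnitude = |(-7.667, -18.911)| = 20.406 km/h.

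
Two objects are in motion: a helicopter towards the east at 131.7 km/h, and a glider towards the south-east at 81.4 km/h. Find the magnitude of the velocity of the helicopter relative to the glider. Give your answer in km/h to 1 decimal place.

Taking east as x and north as y: helicopter velocity = (131.700, 0.000) km/h; glider velocity = (57.558, -57.558) km/h.
Velocity of helicopter relative to glider = (131.700, 0.000) − (57.558, -57.558) = (74.142, 57.558) km/h.
Magnitude = |(74.142, 57.558)| = 93.861 km/h.

93.9 km/h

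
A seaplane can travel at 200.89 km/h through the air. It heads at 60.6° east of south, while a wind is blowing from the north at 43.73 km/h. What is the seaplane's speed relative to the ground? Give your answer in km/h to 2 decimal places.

Taking east as x and north as y: velocity relative to the air = (175.018, -98.618) km/h; the air relative to ground = (0.000, -43.730) km/h.
Velocity relative to ground = (175.018, -98.618) + (0.000, -43.730) = (175.018, -142.348) km/h.
Speed = |(175.018, -142.348)| = 225.597 km/h.

225.60 km/h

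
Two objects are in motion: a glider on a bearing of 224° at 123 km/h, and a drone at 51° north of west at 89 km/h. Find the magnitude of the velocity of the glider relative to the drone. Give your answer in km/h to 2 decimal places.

Taking east as x and north as y: glider velocity = (-85.443, -88.479) km/h; drone velocity = (-56.010, 69.166) km/h.
Velocity of glider relative to drone = (-85.443, -88.479) − (-56.010, 69.166) = (-29.433, -157.645) km/h.
Magnitude = |(-29.433, -157.645)| = 160.369 km/h.

160.37 km/h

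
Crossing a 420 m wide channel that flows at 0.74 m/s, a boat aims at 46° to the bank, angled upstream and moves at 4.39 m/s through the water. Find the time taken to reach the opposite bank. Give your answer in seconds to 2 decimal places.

133.00 s

The component of the boat's velocity perpendicular to the bank is 4.39 × sin 46° = 3.158 m/s.
Only the cross-stream component determines the crossing time; the current contributes nothing perpendicular to the bank.
Time = 420 / 3.158 = 133.000 s.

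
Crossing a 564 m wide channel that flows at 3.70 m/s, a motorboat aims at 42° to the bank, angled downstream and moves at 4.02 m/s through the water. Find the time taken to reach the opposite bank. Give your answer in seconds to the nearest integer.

The component of the motorboat's velocity perpendicular to the bank is 4.02 × sin 42° = 2.690 m/s.
Only the cross-stream component determines the crossing time; the current contributes nothing perpendicular to the bank.
Time = 564 / 2.690 = 209.673 s.

210 s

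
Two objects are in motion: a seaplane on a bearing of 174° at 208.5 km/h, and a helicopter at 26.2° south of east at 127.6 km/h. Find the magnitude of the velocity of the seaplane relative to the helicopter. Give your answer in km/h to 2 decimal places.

Taking east as x and north as y: seaplane velocity = (21.794, -207.358) km/h; helicopter velocity = (114.490, -56.336) km/h.
Velocity of seaplane relative to helicopter = (21.794, -207.358) − (114.490, -56.336) = (-92.696, -151.022) km/h.
Magnitude = |(-92.696, -151.022)| = 177.201 km/h.

177.20 km/h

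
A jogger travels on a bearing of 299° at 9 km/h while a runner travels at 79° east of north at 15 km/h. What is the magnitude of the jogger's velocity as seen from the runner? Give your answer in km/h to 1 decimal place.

22.6 km/h

Taking east as x and north as y: jogger velocity = (-7.872, 4.363) km/h; runner velocity = (14.724, 2.862) km/h.
Velocity of jogger relative to runner = (-7.872, 4.363) − (14.724, 2.862) = (-22.596, 1.501) km/h.
Magnitude = |(-22.596, 1.501)| = 22.646 km/h.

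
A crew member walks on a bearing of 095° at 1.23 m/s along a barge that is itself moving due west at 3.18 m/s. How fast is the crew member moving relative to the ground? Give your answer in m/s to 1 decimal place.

Taking east as x and north as y: barge velocity = (-3.180, 0.000) m/s; crew member velocity relative to barge = (1.225, -0.107) m/s.
Velocity relative to ground = (-3.180, 0.000) + (1.225, -0.107) = (-1.955, -0.107) m/s.
Speed = |(-1.955, -0.107)| = 1.958 m/s.

2.0 m/s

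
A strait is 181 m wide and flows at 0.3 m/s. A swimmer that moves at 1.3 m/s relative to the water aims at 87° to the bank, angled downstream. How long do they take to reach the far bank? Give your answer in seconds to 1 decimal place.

139.4 s

The component of the swimmer's velocity perpendicular to the bank is 1.3 × sin 87° = 1.298 m/s.
The current is parallel to the bank, so it does not affect the crossing time.
Time = 181 / 1.298 = 139.422 s.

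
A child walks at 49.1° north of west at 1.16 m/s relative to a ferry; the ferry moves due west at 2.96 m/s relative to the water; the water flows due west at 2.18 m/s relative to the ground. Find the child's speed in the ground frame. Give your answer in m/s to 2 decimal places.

5.96 m/s

In east/north components (m/s): child relative to ferry = (-0.759, 0.877); ferry relative to water = (-2.960, 0.000); water relative to ground = (-2.180, 0.000).
Sum = (-5.899, 0.877) m/s.
Speed = |(-5.899, 0.877)| = 5.964 m/s.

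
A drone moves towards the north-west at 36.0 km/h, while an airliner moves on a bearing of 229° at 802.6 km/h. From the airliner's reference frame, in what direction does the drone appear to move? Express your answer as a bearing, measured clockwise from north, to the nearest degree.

046°

Taking east as x and north as y: drone velocity = (-25.456, 25.456) km/h; airliner velocity = (-605.730, -526.553) km/h.
Velocity of drone relative to airliner = (-25.456, 25.456) − (-605.730, -526.553) = (580.274, 552.009) km/h.
Bearing = atan2(580.27, 552.01) = 46.43° clockwise from north.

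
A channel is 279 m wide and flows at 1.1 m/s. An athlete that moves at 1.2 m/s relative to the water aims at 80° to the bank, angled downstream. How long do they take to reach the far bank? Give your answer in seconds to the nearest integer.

236 s

The component of the athlete's velocity perpendicular to the bank is 1.2 × sin 80° = 1.182 m/s.
The current is parallel to the bank, so it does not affect the crossing time.
Time = 279 / 1.182 = 236.087 s.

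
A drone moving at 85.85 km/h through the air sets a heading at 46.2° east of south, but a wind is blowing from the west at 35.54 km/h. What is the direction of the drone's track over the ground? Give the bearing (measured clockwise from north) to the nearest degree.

121°

Taking east as x and north as y: velocity relative to the air = (61.963, -59.420) km/h; the air relative to ground = (35.540, 0.000) km/h.
Velocity relative to ground = (61.963, -59.420) + (35.540, 0.000) = (97.503, -59.420) km/h.
Bearing = atan2(97.50, -59.42) = 121.36° clockwise from north.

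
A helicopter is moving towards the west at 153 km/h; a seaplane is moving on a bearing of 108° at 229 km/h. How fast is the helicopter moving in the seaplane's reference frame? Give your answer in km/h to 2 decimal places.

Taking east as x and north as y: helicopter velocity = (-153.000, 0.000) km/h; seaplane velocity = (217.792, -70.765) km/h.
Velocity of helicopter relative to seaplane = (-153.000, 0.000) − (217.792, -70.765) = (-370.792, 70.765) km/h.
Magnitude = |(-370.792, 70.765)| = 377.484 km/h.

377.48 km/h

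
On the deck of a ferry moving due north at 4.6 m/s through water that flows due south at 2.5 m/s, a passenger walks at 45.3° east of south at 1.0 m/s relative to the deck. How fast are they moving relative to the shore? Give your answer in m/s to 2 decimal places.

In east/north components (m/s): passenger relative to ferry = (0.711, -0.703); ferry relative to water = (0.000, 4.600); water relative to ground = (0.000, -2.500).
Sum = (0.711, 1.397) m/s.
Speed = |(0.711, 1.397)| = 1.567 m/s.

1.57 m/s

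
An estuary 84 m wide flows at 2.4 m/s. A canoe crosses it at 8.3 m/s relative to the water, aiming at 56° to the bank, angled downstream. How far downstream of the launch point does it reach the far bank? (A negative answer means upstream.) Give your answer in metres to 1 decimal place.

86.0 m

Perpendicular speed = 6.881 m/s; crossing time = 84 / 6.881 = 12.208 s.
Net downstream speed = 7.041 m/s.
Drift = 7.041 × 12.208 = 85.957 m (downstream).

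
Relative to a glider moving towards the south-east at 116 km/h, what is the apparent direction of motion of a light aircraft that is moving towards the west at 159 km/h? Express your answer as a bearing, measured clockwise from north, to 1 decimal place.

288.8°

Taking east as x and north as y: light aircraft velocity = (-159.000, 0.000) km/h; glider velocity = (82.024, -82.024) km/h.
Velocity of light aircraft relative to glider = (-159.000, 0.000) − (82.024, -82.024) = (-241.024, 82.024) km/h.
Bearing = atan2(-241.02, 82.02) = 288.79° clockwise from north.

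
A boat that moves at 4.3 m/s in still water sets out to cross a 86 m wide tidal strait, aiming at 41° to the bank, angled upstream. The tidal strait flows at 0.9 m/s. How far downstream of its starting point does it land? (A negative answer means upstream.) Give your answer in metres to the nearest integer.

-71 m

Perpendicular speed = 2.821 m/s; crossing time = 86 / 2.821 = 30.485 s.
Net downstream speed = -2.345 m/s.
Drift = -2.345 × 30.485 = -71.495 m (upstream).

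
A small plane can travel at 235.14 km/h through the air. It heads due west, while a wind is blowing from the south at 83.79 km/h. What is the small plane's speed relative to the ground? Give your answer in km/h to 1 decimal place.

Taking east as x and north as y: velocity relative to the air = (-235.140, 0.000) km/h; the air relative to ground = (0.000, 83.790) km/h.
Velocity relative to ground = (-235.140, 0.000) + (0.000, 83.790) = (-235.140, 83.790) km/h.
Speed = |(-235.140, 83.790)| = 249.623 km/h.

249.6 km/h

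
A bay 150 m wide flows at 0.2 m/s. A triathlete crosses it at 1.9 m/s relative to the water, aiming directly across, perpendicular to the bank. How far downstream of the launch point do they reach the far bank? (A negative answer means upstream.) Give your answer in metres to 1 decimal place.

15.8 m

Perpendicular speed = 1.900 m/s; crossing time = 150 / 1.900 = 78.947 s.
Net downstream speed = 0.200 m/s.
Drift = 0.200 × 78.947 = 15.789 m (downstream).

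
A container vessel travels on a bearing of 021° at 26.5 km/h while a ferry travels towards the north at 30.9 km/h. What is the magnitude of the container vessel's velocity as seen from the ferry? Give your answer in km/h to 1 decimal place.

11.3 km/h

Taking east as x and north as y: container vessel velocity = (9.497, 24.740) km/h; ferry velocity = (0.000, 30.900) km/h.
Velocity of container vessel relative to ferry = (9.497, 24.740) − (0.000, 30.900) = (9.497, -6.160) km/h.
Magnitude = |(9.497, -6.160)| = 11.320 km/h.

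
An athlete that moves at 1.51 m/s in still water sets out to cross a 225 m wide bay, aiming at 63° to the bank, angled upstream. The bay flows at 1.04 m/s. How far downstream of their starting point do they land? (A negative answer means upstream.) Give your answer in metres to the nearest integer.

59 m

Perpendicular speed = 1.345 m/s; crossing time = 225 / 1.345 = 167.234 s.
Net downstream speed = 0.354 m/s.
Drift = 0.354 × 167.234 = 59.280 m (downstream).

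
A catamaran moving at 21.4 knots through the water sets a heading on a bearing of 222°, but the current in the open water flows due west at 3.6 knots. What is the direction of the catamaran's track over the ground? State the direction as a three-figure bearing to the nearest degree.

228°

Taking east as x and north as y: velocity relative to the water = (-14.319, -15.903) knots; the water relative to ground = (-3.600, 0.000) knots.
Velocity relative to ground = (-14.319, -15.903) + (-3.600, 0.000) = (-17.919, -15.903) knots.
Bearing = atan2(-17.92, -15.90) = 228.41° clockwise from north.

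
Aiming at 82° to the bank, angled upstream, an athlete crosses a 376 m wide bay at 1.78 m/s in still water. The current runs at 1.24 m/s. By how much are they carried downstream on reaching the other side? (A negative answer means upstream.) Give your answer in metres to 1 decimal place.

211.7 m

Perpendicular speed = 1.763 m/s; crossing time = 376 / 1.763 = 213.312 s.
Net downstream speed = 0.992 m/s.
Drift = 0.992 × 213.312 = 211.663 m (downstream).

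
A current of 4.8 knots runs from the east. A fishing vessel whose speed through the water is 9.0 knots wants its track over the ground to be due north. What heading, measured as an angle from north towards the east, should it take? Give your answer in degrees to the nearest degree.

The current pushes perpendicular to the desired track; the heading must have a component into the current equal to 4.8 knots: 9.0 sin θ = 4.8.
sin θ = 0.5333, so θ = 32.231°.

32°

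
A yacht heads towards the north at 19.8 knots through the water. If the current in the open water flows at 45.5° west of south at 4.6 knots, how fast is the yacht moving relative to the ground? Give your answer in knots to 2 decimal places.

Taking east as x and north as y: velocity relative to the water = (0.000, 19.800) knots; the water relative to ground = (-3.281, -3.224) knots.
Velocity relative to ground = (0.000, 19.800) + (-3.281, -3.224) = (-3.281, 16.576) knots.
Speed = |(-3.281, 16.576)| = 16.897 knots.

16.90 knots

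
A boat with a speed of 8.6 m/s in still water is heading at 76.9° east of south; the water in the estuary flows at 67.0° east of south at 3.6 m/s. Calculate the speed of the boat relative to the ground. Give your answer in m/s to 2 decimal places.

Taking east as x and north as y: velocity relative to the water = (8.376, -1.949) m/s; the water relative to ground = (3.314, -1.407) m/s.
Velocity relative to ground = (8.376, -1.949) + (3.314, -1.407) = (11.690, -3.356) m/s.
Speed = |(11.690, -3.356)| = 12.162 m/s.

12.16 m/s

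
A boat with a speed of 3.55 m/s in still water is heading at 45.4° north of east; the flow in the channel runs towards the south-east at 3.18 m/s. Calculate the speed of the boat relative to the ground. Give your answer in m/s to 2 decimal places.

Taking east as x and north as y: velocity relative to the water = (2.493, 2.528) m/s; the water relative to ground = (2.249, -2.249) m/s.
Velocity relative to ground = (2.493, 2.528) + (2.249, -2.249) = (4.741, 0.279) m/s.
Speed = |(4.741, 0.279)| = 4.749 m/s.

4.75 m/s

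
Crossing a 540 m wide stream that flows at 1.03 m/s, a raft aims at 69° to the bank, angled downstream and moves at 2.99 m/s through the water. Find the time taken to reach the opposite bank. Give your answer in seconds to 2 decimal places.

The component of the raft's velocity perpendicular to the bank is 2.99 × sin 69° = 2.791 m/s.
The current is parallel to the bank, so it does not affect the crossing time.
Time = 540 / 2.791 = 193.451 s.

193.45 s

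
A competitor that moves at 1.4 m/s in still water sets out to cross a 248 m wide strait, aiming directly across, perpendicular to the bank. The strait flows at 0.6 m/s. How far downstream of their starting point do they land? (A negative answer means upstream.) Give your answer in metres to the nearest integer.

Perpendicular speed = 1.400 m/s; crossing time = 248 / 1.400 = 177.143 s.
Net downstream speed = 0.600 m/s.
Drift = 0.600 × 177.143 = 106.286 m (downstream).

106 m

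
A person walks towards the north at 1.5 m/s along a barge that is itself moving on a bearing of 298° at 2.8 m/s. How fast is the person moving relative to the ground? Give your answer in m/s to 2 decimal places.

Taking east as x and north as y: barge velocity = (-2.472, 1.315) m/s; person velocity relative to barge = (0.000, 1.500) m/s.
Velocity relative to ground = (-2.472, 1.315) + (0.000, 1.500) = (-2.472, 2.815) m/s.
Speed = |(-2.472, 2.815)| = 3.746 m/s.

3.75 m/s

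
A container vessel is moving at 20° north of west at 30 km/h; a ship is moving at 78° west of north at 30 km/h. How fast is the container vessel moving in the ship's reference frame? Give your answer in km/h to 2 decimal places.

4.19 km/h

Taking east as x and north as y: container vessel velocity = (-28.191, 10.261) km/h; ship velocity = (-29.344, 6.237) km/h.
Velocity of container vessel relative to ship = (-28.191, 10.261) − (-29.344, 6.237) = (1.154, 4.023) km/h.
Magnitude = |(1.154, 4.023)| = 4.185 km/h.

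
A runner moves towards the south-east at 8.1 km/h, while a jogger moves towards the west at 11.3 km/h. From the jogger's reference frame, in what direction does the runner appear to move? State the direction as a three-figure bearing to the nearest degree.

Taking east as x and north as y: runner velocity = (5.728, -5.728) km/h; jogger velocity = (-11.300, 0.000) km/h.
Velocity of runner relative to jogger = (5.728, -5.728) − (-11.300, 0.000) = (17.028, -5.728) km/h.
Bearing = atan2(17.03, -5.73) = 108.59° clockwise from north.

109°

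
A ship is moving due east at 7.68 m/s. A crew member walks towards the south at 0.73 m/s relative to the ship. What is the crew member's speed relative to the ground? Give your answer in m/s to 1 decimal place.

7.7 m/s

Taking east as x and north as y: ship velocity = (7.680, 0.000) m/s; crew member velocity relative to ship = (0.000, -0.730) m/s.
Velocity relative to ground = (7.680, 0.000) + (0.000, -0.730) = (7.680, -0.730) m/s.
Speed = |(7.680, -0.730)| = 7.715 m/s.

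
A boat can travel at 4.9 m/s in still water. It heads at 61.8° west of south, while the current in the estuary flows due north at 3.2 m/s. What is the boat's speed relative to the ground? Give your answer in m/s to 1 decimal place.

Taking east as x and north as y: velocity relative to the water = (-4.318, -2.315) m/s; the water relative to ground = (0.000, 3.200) m/s.
Velocity relative to ground = (-4.318, -2.315) + (0.000, 3.200) = (-4.318, 0.885) m/s.
Speed = |(-4.318, 0.885)| = 4.408 m/s.

4.4 m/s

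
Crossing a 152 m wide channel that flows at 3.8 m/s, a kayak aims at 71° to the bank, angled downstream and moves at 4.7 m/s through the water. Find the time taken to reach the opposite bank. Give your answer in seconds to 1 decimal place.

The component of the kayak's velocity perpendicular to the bank is 4.7 × sin 71° = 4.444 m/s.
Only the cross-stream component determines the crossing time; the current contributes nothing perpendicular to the bank.
Time = 152 / 4.444 = 34.204 s.

34.2 s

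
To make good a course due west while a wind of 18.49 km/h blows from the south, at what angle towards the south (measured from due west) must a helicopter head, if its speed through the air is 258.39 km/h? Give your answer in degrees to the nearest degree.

4°

The wind pushes perpendicular to the desired track; the heading must have a component into the wind equal to 18.49 km/h: 258.39 sin θ = 18.49.
sin θ = 0.0716, so θ = 4.104°.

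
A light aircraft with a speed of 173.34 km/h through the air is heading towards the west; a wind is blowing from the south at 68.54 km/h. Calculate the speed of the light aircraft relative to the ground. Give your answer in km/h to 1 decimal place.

186.4 km/h

Taking east as x and north as y: velocity relative to the air = (-173.340, 0.000) km/h; the air relative to ground = (0.000, 68.540) km/h.
Velocity relative to ground = (-173.340, 0.000) + (0.000, 68.540) = (-173.340, 68.540) km/h.
Speed = |(-173.340, 68.540)| = 186.399 km/h.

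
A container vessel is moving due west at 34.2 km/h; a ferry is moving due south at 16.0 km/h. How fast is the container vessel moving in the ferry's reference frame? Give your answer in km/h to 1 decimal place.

Taking east as x and north as y: container vessel velocity = (-34.200, 0.000) km/h; ferry velocity = (0.000, -16.000) km/h.
Velocity of container vessel relative to ferry = (-34.200, 0.000) − (0.000, -16.000) = (-34.200, 16.000) km/h.
Magnitude = |(-34.200, 16.000)| = 37.758 km/h.

37.8 km/h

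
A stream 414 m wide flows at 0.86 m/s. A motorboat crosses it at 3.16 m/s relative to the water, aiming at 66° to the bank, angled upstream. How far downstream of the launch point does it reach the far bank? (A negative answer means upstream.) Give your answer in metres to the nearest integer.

-61 m

Perpendicular speed = 2.887 m/s; crossing time = 414 / 2.887 = 143.411 s.
Net downstream speed = -0.425 m/s.
Drift = -0.425 × 143.411 = -60.991 m (upstream).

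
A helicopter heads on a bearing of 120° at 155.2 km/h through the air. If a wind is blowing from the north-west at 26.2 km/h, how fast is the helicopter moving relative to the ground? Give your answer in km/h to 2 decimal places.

Taking east as x and north as y: velocity relative to the air = (134.407, -77.600) km/h; the air relative to ground = (18.526, -18.526) km/h.
Velocity relative to ground = (134.407, -77.600) + (18.526, -18.526) = (152.933, -96.126) km/h.
Speed = |(152.933, -96.126)| = 180.635 km/h.

180.63 km/h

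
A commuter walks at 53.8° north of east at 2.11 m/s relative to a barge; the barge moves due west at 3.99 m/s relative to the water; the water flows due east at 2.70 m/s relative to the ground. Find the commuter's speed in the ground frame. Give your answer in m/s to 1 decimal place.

In east/north components (m/s): commuter relative to barge = (1.246, 1.703); barge relative to water = (-3.990, 0.000); water relative to ground = (2.700, 0.000).
Sum = (-0.044, 1.703) m/s.
Speed = |(-0.044, 1.703)| = 1.703 m/s.

1.7 m/s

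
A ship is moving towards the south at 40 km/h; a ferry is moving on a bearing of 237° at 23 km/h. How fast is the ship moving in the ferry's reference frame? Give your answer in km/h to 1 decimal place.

33.6 km/h

Taking east as x and north as y: ship velocity = (0.000, -40.000) km/h; ferry velocity = (-19.289, -12.527) km/h.
Velocity of ship relative to ferry = (0.000, -40.000) − (-19.289, -12.527) = (19.289, -27.473) km/h.
Magnitude = |(19.289, -27.473)| = 33.569 km/h.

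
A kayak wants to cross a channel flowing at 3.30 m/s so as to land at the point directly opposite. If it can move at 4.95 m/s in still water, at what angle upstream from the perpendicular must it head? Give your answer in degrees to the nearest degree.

To cancel the current, the upstream component of the kayak's velocity must equal the flow: 4.95 sin θ = 3.30.
sin θ = 3.30 / 4.95 = 0.6667.
θ = arcsin(0.6667) = 41.810°.

42°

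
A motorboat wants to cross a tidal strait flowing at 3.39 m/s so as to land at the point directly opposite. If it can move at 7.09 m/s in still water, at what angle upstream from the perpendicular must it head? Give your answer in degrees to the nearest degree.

29°

To cancel the current, the upstream component of the motorboat's velocity must equal the flow: 7.09 sin θ = 3.39.
sin θ = 3.39 / 7.09 = 0.4781.
θ = arcsin(0.4781) = 28.564°.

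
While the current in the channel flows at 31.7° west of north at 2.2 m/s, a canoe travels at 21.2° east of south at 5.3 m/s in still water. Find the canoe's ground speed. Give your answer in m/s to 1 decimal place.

3.2 m/s

Taking east as x and north as y: velocity relative to the water = (1.917, -4.941) m/s; the water relative to ground = (-1.156, 1.872) m/s.
Velocity relative to ground = (1.917, -4.941) + (-1.156, 1.872) = (0.761, -3.070) m/s.
Speed = |(0.761, -3.070)| = 3.162 m/s.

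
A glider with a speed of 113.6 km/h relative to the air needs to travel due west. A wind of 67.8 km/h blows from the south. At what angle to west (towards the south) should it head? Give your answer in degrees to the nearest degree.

37°

The wind pushes perpendicular to the desired track; the heading must have a component into the wind equal to 67.8 km/h: 113.6 sin θ = 67.8.
sin θ = 0.5968, so θ = 36.643°.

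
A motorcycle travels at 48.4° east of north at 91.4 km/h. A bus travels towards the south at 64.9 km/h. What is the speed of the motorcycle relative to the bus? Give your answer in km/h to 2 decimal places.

142.98 km/h

Taking east as x and north as y: motorcycle velocity = (68.349, 60.683) km/h; bus velocity = (0.000, -64.900) km/h.
Velocity of motorcycle relative to bus = (68.349, 60.683) − (0.000, -64.900) = (68.349, 125.583) km/h.
Magnitude = |(68.349, 125.583)| = 142.978 km/h.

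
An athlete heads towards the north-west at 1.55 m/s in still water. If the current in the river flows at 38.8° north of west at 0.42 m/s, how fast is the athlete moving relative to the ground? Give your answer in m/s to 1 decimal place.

Taking east as x and north as y: velocity relative to the water = (-1.096, 1.096) m/s; the water relative to ground = (-0.327, 0.263) m/s.
Velocity relative to ground = (-1.096, 1.096) + (-0.327, 0.263) = (-1.423, 1.359) m/s.
Speed = |(-1.423, 1.359)| = 1.968 m/s.

2.0 m/s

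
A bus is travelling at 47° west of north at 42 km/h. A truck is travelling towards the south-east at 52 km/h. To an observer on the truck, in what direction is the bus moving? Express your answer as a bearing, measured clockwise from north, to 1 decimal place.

Taking east as x and north as y: bus velocity = (-30.717, 28.644) km/h; truck velocity = (36.770, -36.770) km/h.
Velocity of bus relative to truck = (-30.717, 28.644) − (36.770, -36.770) = (-67.486, 65.413) km/h.
Bearing = atan2(-67.49, 65.41) = 314.11° clockwise from north.

314.1°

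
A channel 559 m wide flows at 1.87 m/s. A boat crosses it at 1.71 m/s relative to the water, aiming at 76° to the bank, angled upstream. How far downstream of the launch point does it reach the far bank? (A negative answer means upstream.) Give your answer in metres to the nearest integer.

491 m

Perpendicular speed = 1.659 m/s; crossing time = 559 / 1.659 = 336.908 s.
Net downstream speed = 1.456 m/s.
Drift = 1.456 × 336.908 = 490.644 m (downstream).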